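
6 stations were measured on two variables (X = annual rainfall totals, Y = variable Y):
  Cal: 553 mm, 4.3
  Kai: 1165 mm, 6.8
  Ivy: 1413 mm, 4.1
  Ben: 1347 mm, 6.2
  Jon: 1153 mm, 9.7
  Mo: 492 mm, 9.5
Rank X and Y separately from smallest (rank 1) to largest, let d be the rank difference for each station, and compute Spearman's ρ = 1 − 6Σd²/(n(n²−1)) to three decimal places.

Ranks of variable 1: 2, 4, 6, 5, 3, 1
Ranks of variable 2: 2, 4, 1, 3, 6, 5
d = r₁ − r₂: 0, 0, 5, 2, -3, -4
d²: 0, 0, 25, 4, 9, 16; Σd² = 54
ρ = 1 − 6·54/(6·35) = 1 − 324/210 = -0.543

-0.543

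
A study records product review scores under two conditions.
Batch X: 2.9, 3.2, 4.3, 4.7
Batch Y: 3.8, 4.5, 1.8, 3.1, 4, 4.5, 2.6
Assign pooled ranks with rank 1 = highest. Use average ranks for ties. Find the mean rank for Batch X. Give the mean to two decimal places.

Sorted (descending): 4.7, 4.5, 4.5, 4.3, 4, 3.8, 3.2, 3.1, 2.9, 2.6, 1.8
The 2 values of 4.5 occupy positions 2–3 → average rank (2+3)/2 = 2.5.
Batch X values → pooled ranks: 2.9→9, 3.2→7, 4.3→4, 4.7→1
Mean rank = (9 + 7 + 4 + 1) / 4 = 5.25

5.25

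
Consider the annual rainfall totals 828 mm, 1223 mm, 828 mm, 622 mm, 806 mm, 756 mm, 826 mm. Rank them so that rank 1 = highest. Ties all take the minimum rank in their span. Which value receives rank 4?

826

Sorted (descending): 1223, 828, 828, 826, 806, 756, 622
The 2 values of 828 occupy positions 2–3 → each gets rank 2.
Rank 4 → value 826.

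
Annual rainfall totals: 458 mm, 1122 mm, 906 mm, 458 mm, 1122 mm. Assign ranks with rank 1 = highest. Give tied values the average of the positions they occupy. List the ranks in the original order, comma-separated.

Sorted (descending): 1122, 1122, 906, 458, 458
The 2 values of 1122 occupy positions 1–2 → average rank (1+2)/2 = 1.5.
The 2 values of 458 occupy positions 4–5 → average rank (4+5)/2 = 4.5.

4.5, 1.5, 3, 4.5, 1.5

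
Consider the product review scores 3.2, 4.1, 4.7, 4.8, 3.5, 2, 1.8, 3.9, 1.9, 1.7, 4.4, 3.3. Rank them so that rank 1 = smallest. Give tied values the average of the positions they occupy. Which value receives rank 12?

4.8

Sorted (ascending): 1.7, 1.8, 1.9, 2, 3.2, 3.3, 3.5, 3.9, 4.1, 4.4, 4.7, 4.8
No ties — each value takes its position as its rank.
Rank 12 → value 4.8.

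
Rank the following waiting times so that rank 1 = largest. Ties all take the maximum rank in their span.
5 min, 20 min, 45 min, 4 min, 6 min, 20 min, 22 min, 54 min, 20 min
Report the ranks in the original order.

8, 6, 2, 9, 7, 6, 3, 1, 6

Sorted (descending): 54, 45, 22, 20, 20, 20, 6, 5, 4
The 3 values of 20 occupy positions 4–6 → each gets rank 6.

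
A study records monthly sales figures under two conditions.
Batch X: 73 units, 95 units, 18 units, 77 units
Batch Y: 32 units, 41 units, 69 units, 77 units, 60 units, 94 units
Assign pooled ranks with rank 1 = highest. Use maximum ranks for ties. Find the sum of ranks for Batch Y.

Sorted (descending): 95, 94, 77, 77, 73, 69, 60, 41, 32, 18
The 2 values of 77 occupy positions 3–4 → each gets rank 4.
Batch Y values → pooled ranks: 32→9, 41→8, 69→6, 77→4, 60→7, 94→2
Rank sum = 9 + 8 + 6 + 4 + 7 + 2 = 36

36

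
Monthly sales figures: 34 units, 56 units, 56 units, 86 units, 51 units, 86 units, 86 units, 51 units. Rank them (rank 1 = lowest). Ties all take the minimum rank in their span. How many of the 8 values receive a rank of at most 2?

3

Sorted (ascending): 34, 51, 51, 56, 56, 86, 86, 86
The 2 values of 51 occupy positions 2–3 → each gets rank 2.
The 2 values of 56 occupy positions 4–5 → each gets rank 4.
The 3 values of 86 occupy positions 6–8 → each gets rank 6.
Ranks ≤ 2: {1, 2, 2} → 3 values.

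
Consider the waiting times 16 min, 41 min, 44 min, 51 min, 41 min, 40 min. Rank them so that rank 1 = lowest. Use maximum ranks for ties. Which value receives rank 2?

40

Sorted (ascending): 16, 40, 41, 41, 44, 51
The 2 values of 41 occupy positions 3–4 → each gets rank 4.
Rank 2 → value 40.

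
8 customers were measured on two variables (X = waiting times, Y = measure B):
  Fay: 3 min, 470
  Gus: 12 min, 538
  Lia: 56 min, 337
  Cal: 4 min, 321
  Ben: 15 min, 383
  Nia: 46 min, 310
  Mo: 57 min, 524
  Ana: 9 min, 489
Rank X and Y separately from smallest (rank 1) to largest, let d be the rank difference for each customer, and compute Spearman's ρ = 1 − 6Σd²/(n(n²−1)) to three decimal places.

Ranks of variable 1: 1, 4, 7, 2, 5, 6, 8, 3
Ranks of variable 2: 5, 8, 3, 2, 4, 1, 7, 6
d = r₁ − r₂: -4, -4, 4, 0, 1, 5, 1, -3
d²: 16, 16, 16, 0, 1, 25, 1, 9; Σd² = 84
ρ = 1 − 6·84/(8·63) = 1 − 504/504 = 0.000

0.000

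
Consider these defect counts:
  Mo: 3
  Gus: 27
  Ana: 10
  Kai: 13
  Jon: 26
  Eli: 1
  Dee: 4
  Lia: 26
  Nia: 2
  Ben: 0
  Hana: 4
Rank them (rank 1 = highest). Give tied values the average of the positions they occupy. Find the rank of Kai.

Sorted (descending): 27, 26, 26, 13, 10, 4, 4, 3, 2, 1, 0
The 2 values of 26 occupy positions 2–3 → average rank (2+3)/2 = 2.5.
The 2 values of 4 occupy positions 6–7 → average rank (6+7)/2 = 6.5.
Kai has value 13 → rank 4.

4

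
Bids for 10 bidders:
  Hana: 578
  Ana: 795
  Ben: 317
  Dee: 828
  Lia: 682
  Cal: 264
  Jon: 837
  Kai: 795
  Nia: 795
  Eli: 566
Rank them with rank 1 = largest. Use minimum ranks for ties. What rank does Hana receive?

Sorted (descending): 837, 828, 795, 795, 795, 682, 578, 566, 317, 264
The 3 values of 795 occupy positions 3–5 → each gets rank 3.
Hana has value 578 → rank 7.

7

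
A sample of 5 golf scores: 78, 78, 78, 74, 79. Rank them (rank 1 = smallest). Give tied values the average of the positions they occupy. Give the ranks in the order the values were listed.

Sorted (ascending): 74, 78, 78, 78, 79
The 3 values of 78 occupy positions 2–4 → average rank 3.

3, 3, 3, 1, 5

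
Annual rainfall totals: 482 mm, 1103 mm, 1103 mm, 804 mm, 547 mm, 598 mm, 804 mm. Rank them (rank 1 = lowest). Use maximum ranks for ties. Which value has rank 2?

547

Sorted (ascending): 482, 547, 598, 804, 804, 1103, 1103
The 2 values of 804 occupy positions 4–5 → each gets rank 5.
The 2 values of 1103 occupy positions 6–7 → each gets rank 7.
Rank 2 → value 547.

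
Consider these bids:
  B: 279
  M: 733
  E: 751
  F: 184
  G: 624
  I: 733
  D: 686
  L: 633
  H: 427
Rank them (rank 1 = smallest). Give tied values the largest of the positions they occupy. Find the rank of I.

8

Sorted (ascending): 184, 279, 427, 624, 633, 686, 733, 733, 751
The 2 values of 733 occupy positions 7–8 → each gets rank 8.
I has value 733 → rank 8.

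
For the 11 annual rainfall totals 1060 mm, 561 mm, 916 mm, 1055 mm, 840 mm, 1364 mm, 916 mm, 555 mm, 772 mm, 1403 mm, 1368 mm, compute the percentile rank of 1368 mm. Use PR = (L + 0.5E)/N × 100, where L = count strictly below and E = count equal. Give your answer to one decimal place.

86.4

N = 11.
Strictly below 1368: 9. Equal to 1368: 1.
PR = (9 + 0.5·1)/11 × 100 = 86.4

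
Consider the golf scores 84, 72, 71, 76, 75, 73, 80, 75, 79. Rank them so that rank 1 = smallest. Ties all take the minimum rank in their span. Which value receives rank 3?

73

Sorted (ascending): 71, 72, 73, 75, 75, 76, 79, 80, 84
The 2 values of 75 occupy positions 4–5 → each gets rank 4.
Rank 3 → value 73.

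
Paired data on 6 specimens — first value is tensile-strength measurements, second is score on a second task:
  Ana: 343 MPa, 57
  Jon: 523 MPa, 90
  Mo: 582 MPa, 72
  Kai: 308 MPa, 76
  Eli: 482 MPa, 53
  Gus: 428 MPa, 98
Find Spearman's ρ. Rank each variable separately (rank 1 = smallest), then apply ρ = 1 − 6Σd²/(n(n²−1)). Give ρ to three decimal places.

-0.029

Ranks of variable 1: 2, 5, 6, 1, 4, 3
Ranks of variable 2: 2, 5, 3, 4, 1, 6
d = r₁ − r₂: 0, 0, 3, -3, 3, -3
d²: 0, 0, 9, 9, 9, 9; Σd² = 36
ρ = 1 − 6·36/(6·35) = 1 − 216/210 = -0.029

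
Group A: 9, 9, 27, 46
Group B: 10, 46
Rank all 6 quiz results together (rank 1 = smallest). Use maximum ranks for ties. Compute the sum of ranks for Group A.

14

Sorted (ascending): 9, 9, 10, 27, 46, 46
The 2 values of 9 occupy positions 1–2 → each gets rank 2.
The 2 values of 46 occupy positions 5–6 → each gets rank 6.
Group A values → pooled ranks: 9→2, 9→2, 27→4, 46→6
Rank sum = 2 + 2 + 4 + 6 = 14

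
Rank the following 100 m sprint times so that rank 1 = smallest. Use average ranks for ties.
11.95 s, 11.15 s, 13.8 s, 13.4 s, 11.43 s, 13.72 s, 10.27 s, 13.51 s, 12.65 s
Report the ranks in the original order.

4, 2, 9, 6, 3, 8, 1, 7, 5

Sorted (ascending): 10.27, 11.15, 11.43, 11.95, 12.65, 13.4, 13.51, 13.72, 13.8
No ties — each value takes its position as its rank.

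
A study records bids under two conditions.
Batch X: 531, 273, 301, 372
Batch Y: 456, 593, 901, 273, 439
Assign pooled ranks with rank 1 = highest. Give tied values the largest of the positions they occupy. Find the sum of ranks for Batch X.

25

Sorted (descending): 901, 593, 531, 456, 439, 372, 301, 273, 273
The 2 values of 273 occupy positions 8–9 → each gets rank 9.
Batch X values → pooled ranks: 531→3, 273→9, 301→7, 372→6
Rank sum = 3 + 9 + 7 + 6 = 25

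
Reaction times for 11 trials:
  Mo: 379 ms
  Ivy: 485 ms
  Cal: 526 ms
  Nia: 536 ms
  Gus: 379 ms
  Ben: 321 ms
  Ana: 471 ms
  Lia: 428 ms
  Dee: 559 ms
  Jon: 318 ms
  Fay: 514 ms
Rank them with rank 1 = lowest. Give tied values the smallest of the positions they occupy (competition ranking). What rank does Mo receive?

Sorted (ascending): 318, 321, 379, 379, 428, 471, 485, 514, 526, 536, 559
The 2 values of 379 occupy positions 3–4 → each gets rank 3.
Mo has value 379 ms → rank 3.

3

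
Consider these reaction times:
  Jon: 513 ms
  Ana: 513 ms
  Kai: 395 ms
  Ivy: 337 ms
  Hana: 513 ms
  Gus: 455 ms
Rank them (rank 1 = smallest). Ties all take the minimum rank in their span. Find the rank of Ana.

Sorted (ascending): 337, 395, 455, 513, 513, 513
The 3 values of 513 occupy positions 4–6 → each gets rank 4.
Ana has value 513 ms → rank 4.

4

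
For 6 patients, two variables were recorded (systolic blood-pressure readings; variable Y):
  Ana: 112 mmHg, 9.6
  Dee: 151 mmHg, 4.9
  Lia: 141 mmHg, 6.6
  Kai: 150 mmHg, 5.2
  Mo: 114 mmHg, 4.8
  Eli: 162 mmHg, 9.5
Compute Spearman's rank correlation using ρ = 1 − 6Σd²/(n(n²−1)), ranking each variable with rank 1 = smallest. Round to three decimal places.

-0.086

Ranks of variable 1: 1, 5, 3, 4, 2, 6
Ranks of variable 2: 6, 2, 4, 3, 1, 5
d = r₁ − r₂: -5, 3, -1, 1, 1, 1
d²: 25, 9, 1, 1, 1, 1; Σd² = 38
ρ = 1 − 6·38/(6·35) = 1 − 228/210 = -0.086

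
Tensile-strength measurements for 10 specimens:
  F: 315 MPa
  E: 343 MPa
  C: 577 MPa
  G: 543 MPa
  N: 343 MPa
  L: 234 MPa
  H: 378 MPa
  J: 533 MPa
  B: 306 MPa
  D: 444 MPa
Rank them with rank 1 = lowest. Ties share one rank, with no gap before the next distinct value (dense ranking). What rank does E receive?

4

Sorted (ascending): 234, 306, 315, 343, 343, 378, 444, 533, 543, 577
The 2 values of 343 share dense rank 4.
Remaining distinct values take the next consecutive integers.
E has value 343 MPa → rank 4.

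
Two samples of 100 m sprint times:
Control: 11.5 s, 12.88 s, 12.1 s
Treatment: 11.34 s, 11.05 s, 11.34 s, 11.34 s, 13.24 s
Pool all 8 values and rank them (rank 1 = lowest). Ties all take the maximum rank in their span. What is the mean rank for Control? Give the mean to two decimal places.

6.00

Sorted (ascending): 11.05, 11.34, 11.34, 11.34, 11.5, 12.1, 12.88, 13.24
The 3 values of 11.34 occupy positions 2–4 → each gets rank 4.
Control values → pooled ranks: 11.5→5, 12.88→7, 12.1→6
Mean rank = (5 + 7 + 6) / 3 = 6.00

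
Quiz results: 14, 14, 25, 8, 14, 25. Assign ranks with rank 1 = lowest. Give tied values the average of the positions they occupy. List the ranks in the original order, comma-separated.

Sorted (ascending): 8, 14, 14, 14, 25, 25
The 3 values of 14 occupy positions 2–4 → average rank 3.
The 2 values of 25 occupy positions 5–6 → average rank (5+6)/2 = 5.5.

3, 3, 5.5, 1, 3, 5.5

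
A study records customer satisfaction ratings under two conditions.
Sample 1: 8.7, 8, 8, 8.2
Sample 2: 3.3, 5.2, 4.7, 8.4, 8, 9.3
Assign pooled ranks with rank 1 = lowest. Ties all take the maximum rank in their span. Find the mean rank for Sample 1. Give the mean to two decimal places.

7.00

Sorted (ascending): 3.3, 4.7, 5.2, 8, 8, 8, 8.2, 8.4, 8.7, 9.3
The 3 values of 8 occupy positions 4–6 → each gets rank 6.
Sample 1 values → pooled ranks: 8.7→9, 8→6, 8→6, 8.2→7
Mean rank = (9 + 6 + 6 + 7) / 4 = 7.00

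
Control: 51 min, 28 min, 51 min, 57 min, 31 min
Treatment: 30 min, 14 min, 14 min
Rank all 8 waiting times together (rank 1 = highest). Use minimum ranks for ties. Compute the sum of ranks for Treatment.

Sorted (descending): 57, 51, 51, 31, 30, 28, 14, 14
The 2 values of 51 occupy positions 2–3 → each gets rank 2.
The 2 values of 14 occupy positions 7–8 → each gets rank 7.
Treatment values → pooled ranks: 30→5, 14→7, 14→7
Rank sum = 5 + 7 + 7 = 19

19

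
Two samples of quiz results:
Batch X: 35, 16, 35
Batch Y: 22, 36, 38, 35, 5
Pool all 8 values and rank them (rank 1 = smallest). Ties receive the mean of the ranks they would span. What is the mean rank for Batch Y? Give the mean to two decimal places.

Sorted (ascending): 5, 16, 22, 35, 35, 35, 36, 38
The 3 values of 35 occupy positions 4–6 → average rank 5.
Batch Y values → pooled ranks: 22→3, 36→7, 38→8, 35→5, 5→1
Mean rank = (3 + 7 + 8 + 5 + 1) / 5 = 4.80

4.80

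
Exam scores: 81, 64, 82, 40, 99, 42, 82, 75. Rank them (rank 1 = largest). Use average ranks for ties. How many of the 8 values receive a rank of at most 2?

Sorted (descending): 99, 82, 82, 81, 75, 64, 42, 40
The 2 values of 82 occupy positions 2–3 → average rank (2+3)/2 = 2.5.
Ranks ≤ 2: {1} → 1 value.

1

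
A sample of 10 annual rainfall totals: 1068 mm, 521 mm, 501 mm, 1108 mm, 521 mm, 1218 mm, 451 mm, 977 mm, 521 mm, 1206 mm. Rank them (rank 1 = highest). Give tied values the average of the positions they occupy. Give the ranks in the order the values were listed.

Sorted (descending): 1218, 1206, 1108, 1068, 977, 521, 521, 521, 501, 451
The 3 values of 521 occupy positions 6–8 → average rank 7.

4, 7, 9, 3, 7, 1, 10, 5, 7, 2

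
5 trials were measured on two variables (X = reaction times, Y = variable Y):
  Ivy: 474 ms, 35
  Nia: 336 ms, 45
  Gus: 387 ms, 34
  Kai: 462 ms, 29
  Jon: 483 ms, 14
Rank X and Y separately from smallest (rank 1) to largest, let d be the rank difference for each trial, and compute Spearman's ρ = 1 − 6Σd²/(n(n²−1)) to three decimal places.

-0.700

Ranks of variable 1: 4, 1, 2, 3, 5
Ranks of variable 2: 4, 5, 3, 2, 1
d = r₁ − r₂: 0, -4, -1, 1, 4
d²: 0, 16, 1, 1, 16; Σd² = 34
ρ = 1 − 6·34/(5·24) = 1 − 204/120 = -0.700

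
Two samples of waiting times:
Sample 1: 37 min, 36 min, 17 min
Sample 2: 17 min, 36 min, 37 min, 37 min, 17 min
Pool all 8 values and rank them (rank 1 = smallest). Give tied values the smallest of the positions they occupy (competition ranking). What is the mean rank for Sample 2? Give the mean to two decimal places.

3.60

Sorted (ascending): 17, 17, 17, 36, 36, 37, 37, 37
The 3 values of 17 occupy positions 1–3 → each gets rank 1.
The 2 values of 36 occupy positions 4–5 → each gets rank 4.
The 3 values of 37 occupy positions 6–8 → each gets rank 6.
Sample 2 values → pooled ranks: 17→1, 36→4, 37→6, 37→6, 17→1
Mean rank = (1 + 4 + 6 + 6 + 1) / 5 = 3.60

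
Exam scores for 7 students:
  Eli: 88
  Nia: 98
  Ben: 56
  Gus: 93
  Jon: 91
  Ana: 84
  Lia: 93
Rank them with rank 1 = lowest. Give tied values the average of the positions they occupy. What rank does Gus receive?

Sorted (ascending): 56, 84, 88, 91, 93, 93, 98
The 2 values of 93 occupy positions 5–6 → average rank (5+6)/2 = 5.5.
Gus has value 93 → rank 5.5.

5.5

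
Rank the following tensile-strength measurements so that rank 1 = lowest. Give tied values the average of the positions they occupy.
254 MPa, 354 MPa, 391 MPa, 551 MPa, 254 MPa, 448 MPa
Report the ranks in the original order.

Sorted (ascending): 254, 254, 354, 391, 448, 551
The 2 values of 254 occupy positions 1–2 → average rank (1+2)/2 = 1.5.

1.5, 3, 4, 6, 1.5, 5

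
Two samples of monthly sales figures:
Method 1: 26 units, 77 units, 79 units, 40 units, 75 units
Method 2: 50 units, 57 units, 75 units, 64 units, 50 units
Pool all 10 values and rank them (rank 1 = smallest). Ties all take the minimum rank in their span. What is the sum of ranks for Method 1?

29

Sorted (ascending): 26, 40, 50, 50, 57, 64, 75, 75, 77, 79
The 2 values of 50 occupy positions 3–4 → each gets rank 3.
The 2 values of 75 occupy positions 7–8 → each gets rank 7.
Method 1 values → pooled ranks: 26→1, 77→9, 79→10, 40→2, 75→7
Rank sum = 1 + 9 + 10 + 2 + 7 = 29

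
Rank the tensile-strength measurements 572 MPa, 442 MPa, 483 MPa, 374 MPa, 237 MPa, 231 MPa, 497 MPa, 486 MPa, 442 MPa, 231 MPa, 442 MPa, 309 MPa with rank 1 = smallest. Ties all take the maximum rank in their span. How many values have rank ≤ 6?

5

Sorted (ascending): 231, 231, 237, 309, 374, 442, 442, 442, 483, 486, 497, 572
The 2 values of 231 occupy positions 1–2 → each gets rank 2.
The 3 values of 442 occupy positions 6–8 → each gets rank 8.
Ranks ≤ 6: {2, 2, 3, 4, 5} → 5 values.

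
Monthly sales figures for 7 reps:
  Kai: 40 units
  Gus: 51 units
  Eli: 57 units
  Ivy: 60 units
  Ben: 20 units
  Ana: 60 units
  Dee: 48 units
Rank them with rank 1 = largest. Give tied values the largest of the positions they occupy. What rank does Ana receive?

Sorted (descending): 60, 60, 57, 51, 48, 40, 20
The 2 values of 60 occupy positions 1–2 → each gets rank 2.
Ana has value 60 units → rank 2.

2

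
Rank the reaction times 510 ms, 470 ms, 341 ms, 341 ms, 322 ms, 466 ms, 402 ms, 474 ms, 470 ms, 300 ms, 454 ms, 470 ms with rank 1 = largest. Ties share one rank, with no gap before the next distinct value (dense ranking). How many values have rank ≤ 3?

Sorted (descending): 510, 474, 470, 470, 470, 466, 454, 402, 341, 341, 322, 300
The 3 values of 470 share dense rank 3.
The 2 values of 341 share dense rank 7.
Remaining distinct values take the next consecutive integers.
Ranks ≤ 3: {1, 2, 3, 3, 3} → 5 values.

5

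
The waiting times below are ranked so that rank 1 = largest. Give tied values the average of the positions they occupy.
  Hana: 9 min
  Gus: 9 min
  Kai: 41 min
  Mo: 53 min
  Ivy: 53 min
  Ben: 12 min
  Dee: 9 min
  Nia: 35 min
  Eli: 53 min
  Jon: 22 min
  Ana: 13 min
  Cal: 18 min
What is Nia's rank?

5

Sorted (descending): 53, 53, 53, 41, 35, 22, 18, 13, 12, 9, 9, 9
The 3 values of 53 occupy positions 1–3 → average rank 2.
The 3 values of 9 occupy positions 10–12 → average rank 11.
Nia has value 35 min → rank 5.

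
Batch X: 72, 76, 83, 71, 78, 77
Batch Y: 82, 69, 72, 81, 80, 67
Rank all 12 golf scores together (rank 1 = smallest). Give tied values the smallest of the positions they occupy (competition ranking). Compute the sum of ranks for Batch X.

Sorted (ascending): 67, 69, 71, 72, 72, 76, 77, 78, 80, 81, 82, 83
The 2 values of 72 occupy positions 4–5 → each gets rank 4.
Batch X values → pooled ranks: 72→4, 76→6, 83→12, 71→3, 78→8, 77→7
Rank sum = 4 + 6 + 12 + 3 + 8 + 7 = 40

40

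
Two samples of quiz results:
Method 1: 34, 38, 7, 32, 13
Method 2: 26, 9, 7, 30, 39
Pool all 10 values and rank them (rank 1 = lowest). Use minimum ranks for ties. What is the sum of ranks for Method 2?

25

Sorted (ascending): 7, 7, 9, 13, 26, 30, 32, 34, 38, 39
The 2 values of 7 occupy positions 1–2 → each gets rank 1.
Method 2 values → pooled ranks: 26→5, 9→3, 7→1, 30→6, 39→10
Rank sum = 5 + 3 + 1 + 6 + 10 = 25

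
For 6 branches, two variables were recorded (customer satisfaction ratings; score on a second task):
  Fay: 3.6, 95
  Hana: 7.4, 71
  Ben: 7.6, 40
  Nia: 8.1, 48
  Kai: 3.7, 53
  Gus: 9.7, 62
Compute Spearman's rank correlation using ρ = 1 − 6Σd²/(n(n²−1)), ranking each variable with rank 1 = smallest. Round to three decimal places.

-0.486

Ranks of variable 1: 1, 3, 4, 5, 2, 6
Ranks of variable 2: 6, 5, 1, 2, 3, 4
d = r₁ − r₂: -5, -2, 3, 3, -1, 2
d²: 25, 4, 9, 9, 1, 4; Σd² = 52
ρ = 1 − 6·52/(6·35) = 1 − 312/210 = -0.486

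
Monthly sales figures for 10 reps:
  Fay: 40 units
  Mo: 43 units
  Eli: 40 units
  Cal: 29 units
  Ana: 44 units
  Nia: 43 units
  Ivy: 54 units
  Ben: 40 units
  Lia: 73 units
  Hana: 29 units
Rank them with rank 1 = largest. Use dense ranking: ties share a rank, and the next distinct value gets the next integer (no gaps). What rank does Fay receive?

5

Sorted (descending): 73, 54, 44, 43, 43, 40, 40, 40, 29, 29
The 2 values of 43 share dense rank 4.
The 3 values of 40 share dense rank 5.
The 2 values of 29 share dense rank 6.
Remaining distinct values take the next consecutive integers.
Fay has value 40 units → rank 5.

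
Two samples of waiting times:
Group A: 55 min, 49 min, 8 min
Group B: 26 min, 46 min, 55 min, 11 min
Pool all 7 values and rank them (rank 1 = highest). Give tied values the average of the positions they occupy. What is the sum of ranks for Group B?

16.5

Sorted (descending): 55, 55, 49, 46, 26, 11, 8
The 2 values of 55 occupy positions 1–2 → average rank (1+2)/2 = 1.5.
Group B values → pooled ranks: 26→5, 46→4, 55→1.5, 11→6
Rank sum = 5 + 4 + 1.5 + 6 = 16.5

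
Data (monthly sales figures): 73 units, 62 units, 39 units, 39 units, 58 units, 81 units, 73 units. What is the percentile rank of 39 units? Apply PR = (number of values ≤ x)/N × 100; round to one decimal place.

N = 7.
Strictly below 39: 0. Equal to 39: 2.
PR = 2/7 × 100 = 28.6

28.6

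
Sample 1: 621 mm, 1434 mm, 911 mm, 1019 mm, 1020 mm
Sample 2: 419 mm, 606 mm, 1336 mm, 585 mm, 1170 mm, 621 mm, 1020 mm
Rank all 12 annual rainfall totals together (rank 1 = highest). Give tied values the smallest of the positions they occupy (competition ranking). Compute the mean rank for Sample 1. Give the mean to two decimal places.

5.20

Sorted (descending): 1434, 1336, 1170, 1020, 1020, 1019, 911, 621, 621, 606, 585, 419
The 2 values of 1020 occupy positions 4–5 → each gets rank 4.
The 2 values of 621 occupy positions 8–9 → each gets rank 8.
Sample 1 values → pooled ranks: 621→8, 1434→1, 911→7, 1019→6, 1020→4
Mean rank = (8 + 1 + 7 + 6 + 4) / 5 = 5.20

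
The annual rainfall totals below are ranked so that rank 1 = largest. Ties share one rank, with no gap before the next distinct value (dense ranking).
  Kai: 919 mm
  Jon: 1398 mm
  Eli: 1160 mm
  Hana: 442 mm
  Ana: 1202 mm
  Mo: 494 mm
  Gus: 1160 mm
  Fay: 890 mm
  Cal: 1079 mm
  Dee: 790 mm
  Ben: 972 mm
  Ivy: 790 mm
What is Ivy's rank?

Sorted (descending): 1398, 1202, 1160, 1160, 1079, 972, 919, 890, 790, 790, 494, 442
The 2 values of 1160 share dense rank 3.
The 2 values of 790 share dense rank 8.
Remaining distinct values take the next consecutive integers.
Ivy has value 790 mm → rank 8.

8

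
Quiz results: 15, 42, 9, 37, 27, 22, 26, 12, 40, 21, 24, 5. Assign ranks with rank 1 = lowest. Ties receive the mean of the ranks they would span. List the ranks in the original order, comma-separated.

4, 12, 2, 10, 9, 6, 8, 3, 11, 5, 7, 1

Sorted (ascending): 5, 9, 12, 15, 21, 22, 24, 26, 27, 37, 40, 42
No ties — each value takes its position as its rank.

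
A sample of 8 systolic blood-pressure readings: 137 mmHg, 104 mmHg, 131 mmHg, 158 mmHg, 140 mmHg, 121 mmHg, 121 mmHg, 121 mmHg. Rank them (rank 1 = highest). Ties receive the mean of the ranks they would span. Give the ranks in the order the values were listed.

Sorted (descending): 158, 140, 137, 131, 121, 121, 121, 104
The 3 values of 121 occupy positions 5–7 → average rank 6.

3, 8, 4, 1, 2, 6, 6, 6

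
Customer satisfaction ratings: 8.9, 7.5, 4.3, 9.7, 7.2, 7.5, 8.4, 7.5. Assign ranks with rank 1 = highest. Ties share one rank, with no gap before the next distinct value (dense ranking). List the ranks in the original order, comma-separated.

2, 4, 6, 1, 5, 4, 3, 4

Sorted (descending): 9.7, 8.9, 8.4, 7.5, 7.5, 7.5, 7.2, 4.3
The 3 values of 7.5 share dense rank 4.
Remaining distinct values take the next consecutive integers.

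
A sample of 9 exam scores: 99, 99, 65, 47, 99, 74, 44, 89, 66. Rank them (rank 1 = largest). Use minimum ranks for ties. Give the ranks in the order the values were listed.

1, 1, 7, 8, 1, 5, 9, 4, 6

Sorted (descending): 99, 99, 99, 89, 74, 66, 65, 47, 44
The 3 values of 99 occupy positions 1–3 → each gets rank 1.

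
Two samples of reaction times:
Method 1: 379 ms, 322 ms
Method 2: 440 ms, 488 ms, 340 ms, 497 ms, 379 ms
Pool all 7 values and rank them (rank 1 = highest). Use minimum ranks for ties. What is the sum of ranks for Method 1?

Sorted (descending): 497, 488, 440, 379, 379, 340, 322
The 2 values of 379 occupy positions 4–5 → each gets rank 4.
Method 1 values → pooled ranks: 379→4, 322→7
Rank sum = 4 + 7 = 11

11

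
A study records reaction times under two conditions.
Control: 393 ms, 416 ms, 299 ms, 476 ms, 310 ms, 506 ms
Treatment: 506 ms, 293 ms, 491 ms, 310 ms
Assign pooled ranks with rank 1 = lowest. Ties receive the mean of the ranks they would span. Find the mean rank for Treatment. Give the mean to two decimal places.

5.50

Sorted (ascending): 293, 299, 310, 310, 393, 416, 476, 491, 506, 506
The 2 values of 310 occupy positions 3–4 → average rank (3+4)/2 = 3.5.
The 2 values of 506 occupy positions 9–10 → average rank (9+10)/2 = 9.5.
Treatment values → pooled ranks: 506→9.5, 293→1, 491→8, 310→3.5
Mean rank = (9.5 + 1 + 8 + 3.5) / 4 = 5.50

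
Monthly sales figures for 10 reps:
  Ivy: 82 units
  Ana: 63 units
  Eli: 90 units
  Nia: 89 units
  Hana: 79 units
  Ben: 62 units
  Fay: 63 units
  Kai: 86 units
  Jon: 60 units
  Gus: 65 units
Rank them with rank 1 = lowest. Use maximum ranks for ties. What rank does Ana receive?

Sorted (ascending): 60, 62, 63, 63, 65, 79, 82, 86, 89, 90
The 2 values of 63 occupy positions 3–4 → each gets rank 4.
Ana has value 63 units → rank 4.

4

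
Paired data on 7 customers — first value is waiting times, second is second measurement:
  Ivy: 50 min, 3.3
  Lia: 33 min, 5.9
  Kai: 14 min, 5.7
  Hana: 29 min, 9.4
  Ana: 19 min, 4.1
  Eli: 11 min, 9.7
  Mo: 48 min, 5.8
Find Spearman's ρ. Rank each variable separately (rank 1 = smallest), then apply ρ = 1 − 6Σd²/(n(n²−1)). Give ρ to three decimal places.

-0.464

Ranks of variable 1: 7, 5, 2, 4, 3, 1, 6
Ranks of variable 2: 1, 5, 3, 6, 2, 7, 4
d = r₁ − r₂: 6, 0, -1, -2, 1, -6, 2
d²: 36, 0, 1, 4, 1, 36, 4; Σd² = 82
ρ = 1 − 6·82/(7·48) = 1 − 492/336 = -0.464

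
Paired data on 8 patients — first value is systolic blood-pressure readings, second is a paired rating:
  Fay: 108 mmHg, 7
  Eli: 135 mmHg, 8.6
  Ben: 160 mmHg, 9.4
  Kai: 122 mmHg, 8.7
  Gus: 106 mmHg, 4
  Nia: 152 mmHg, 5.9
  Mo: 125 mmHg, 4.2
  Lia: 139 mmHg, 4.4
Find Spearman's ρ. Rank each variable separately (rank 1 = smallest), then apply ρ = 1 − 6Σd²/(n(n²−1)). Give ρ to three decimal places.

0.429

Ranks of variable 1: 2, 5, 8, 3, 1, 7, 4, 6
Ranks of variable 2: 5, 6, 8, 7, 1, 4, 2, 3
d = r₁ − r₂: -3, -1, 0, -4, 0, 3, 2, 3
d²: 9, 1, 0, 16, 0, 9, 4, 9; Σd² = 48
ρ = 1 − 6·48/(8·63) = 1 − 288/504 = 0.429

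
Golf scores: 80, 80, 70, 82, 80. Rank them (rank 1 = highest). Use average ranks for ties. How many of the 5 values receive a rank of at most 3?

4

Sorted (descending): 82, 80, 80, 80, 70
The 3 values of 80 occupy positions 2–4 → average rank 3.
Ranks ≤ 3: {1, 3, 3, 3} → 4 values.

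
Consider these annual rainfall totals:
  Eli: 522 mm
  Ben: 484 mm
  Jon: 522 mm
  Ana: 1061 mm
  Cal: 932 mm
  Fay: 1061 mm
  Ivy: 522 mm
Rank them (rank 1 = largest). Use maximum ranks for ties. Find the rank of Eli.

Sorted (descending): 1061, 1061, 932, 522, 522, 522, 484
The 2 values of 1061 occupy positions 1–2 → each gets rank 2.
The 3 values of 522 occupy positions 4–6 → each gets rank 6.
Eli has value 522 mm → rank 6.

6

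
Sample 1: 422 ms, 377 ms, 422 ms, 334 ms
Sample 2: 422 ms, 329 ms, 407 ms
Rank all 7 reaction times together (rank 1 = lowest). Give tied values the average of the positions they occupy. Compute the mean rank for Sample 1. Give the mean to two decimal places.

4.25

Sorted (ascending): 329, 334, 377, 407, 422, 422, 422
The 3 values of 422 occupy positions 5–7 → average rank 6.
Sample 1 values → pooled ranks: 422→6, 377→3, 422→6, 334→2
Mean rank = (6 + 3 + 6 + 2) / 4 = 4.25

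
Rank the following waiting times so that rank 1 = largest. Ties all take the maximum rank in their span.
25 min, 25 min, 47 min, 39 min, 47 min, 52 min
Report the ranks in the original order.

6, 6, 3, 4, 3, 1

Sorted (descending): 52, 47, 47, 39, 25, 25
The 2 values of 47 occupy positions 2–3 → each gets rank 3.
The 2 values of 25 occupy positions 5–6 → each gets rank 6.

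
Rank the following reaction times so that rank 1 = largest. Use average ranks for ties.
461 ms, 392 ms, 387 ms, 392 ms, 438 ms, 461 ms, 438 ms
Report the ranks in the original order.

Sorted (descending): 461, 461, 438, 438, 392, 392, 387
The 2 values of 461 occupy positions 1–2 → average rank (1+2)/2 = 1.5.
The 2 values of 438 occupy positions 3–4 → average rank (3+4)/2 = 3.5.
The 2 values of 392 occupy positions 5–6 → average rank (5+6)/2 = 5.5.

1.5, 5.5, 7, 5.5, 3.5, 1.5, 3.5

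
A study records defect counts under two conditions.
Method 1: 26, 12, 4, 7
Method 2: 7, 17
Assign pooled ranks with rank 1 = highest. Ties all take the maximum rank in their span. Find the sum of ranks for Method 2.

7

Sorted (descending): 26, 17, 12, 7, 7, 4
The 2 values of 7 occupy positions 4–5 → each gets rank 5.
Method 2 values → pooled ranks: 7→5, 17→2
Rank sum = 5 + 2 = 7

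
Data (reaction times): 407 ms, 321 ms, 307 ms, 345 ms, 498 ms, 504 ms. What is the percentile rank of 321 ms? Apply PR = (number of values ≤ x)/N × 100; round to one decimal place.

N = 6.
Strictly below 321: 1. Equal to 321: 1.
PR = 2/6 × 100 = 33.3

33.3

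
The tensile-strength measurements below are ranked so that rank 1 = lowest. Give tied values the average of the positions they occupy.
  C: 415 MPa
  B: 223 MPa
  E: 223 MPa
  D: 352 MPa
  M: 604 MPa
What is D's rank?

Sorted (ascending): 223, 223, 352, 415, 604
The 2 values of 223 occupy positions 1–2 → average rank (1+2)/2 = 1.5.
D has value 352 MPa → rank 3.

3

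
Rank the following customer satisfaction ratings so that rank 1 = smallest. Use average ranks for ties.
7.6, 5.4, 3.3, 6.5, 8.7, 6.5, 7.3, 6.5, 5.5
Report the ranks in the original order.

8, 2, 1, 5, 9, 5, 7, 5, 3

Sorted (ascending): 3.3, 5.4, 5.5, 6.5, 6.5, 6.5, 7.3, 7.6, 8.7
The 3 values of 6.5 occupy positions 4–6 → average rank 5.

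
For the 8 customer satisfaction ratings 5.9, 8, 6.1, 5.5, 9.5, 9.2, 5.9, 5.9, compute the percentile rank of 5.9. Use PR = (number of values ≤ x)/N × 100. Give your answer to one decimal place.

50.0

N = 8.
Strictly below 5.9: 1. Equal to 5.9: 3.
PR = 4/8 × 100 = 50.0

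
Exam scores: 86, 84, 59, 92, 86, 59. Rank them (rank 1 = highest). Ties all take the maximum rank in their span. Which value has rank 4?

Sorted (descending): 92, 86, 86, 84, 59, 59
The 2 values of 86 occupy positions 2–3 → each gets rank 3.
The 2 values of 59 occupy positions 5–6 → each gets rank 6.
Rank 4 → value 84.

84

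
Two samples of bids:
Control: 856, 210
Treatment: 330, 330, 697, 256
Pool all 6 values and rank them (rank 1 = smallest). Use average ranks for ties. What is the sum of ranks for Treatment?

Sorted (ascending): 210, 256, 330, 330, 697, 856
The 2 values of 330 occupy positions 3–4 → average rank (3+4)/2 = 3.5.
Treatment values → pooled ranks: 330→3.5, 330→3.5, 697→5, 256→2
Rank sum = 3.5 + 3.5 + 5 + 2 = 14

14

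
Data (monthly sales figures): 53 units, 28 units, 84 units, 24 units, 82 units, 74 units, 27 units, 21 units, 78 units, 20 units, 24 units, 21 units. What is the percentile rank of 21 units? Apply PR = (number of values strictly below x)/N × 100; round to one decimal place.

8.3

N = 12.
Strictly below 21: 1. Equal to 21: 2.
PR = 1/12 × 100 = 8.3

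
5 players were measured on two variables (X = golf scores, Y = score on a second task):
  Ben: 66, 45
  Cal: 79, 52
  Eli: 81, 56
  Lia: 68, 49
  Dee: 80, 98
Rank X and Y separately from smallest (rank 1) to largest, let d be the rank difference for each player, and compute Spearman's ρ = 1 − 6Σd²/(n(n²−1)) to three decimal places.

Ranks of variable 1: 1, 3, 5, 2, 4
Ranks of variable 2: 1, 3, 4, 2, 5
d = r₁ − r₂: 0, 0, 1, 0, -1
d²: 0, 0, 1, 0, 1; Σd² = 2
ρ = 1 − 6·2/(5·24) = 1 − 12/120 = 0.900

0.900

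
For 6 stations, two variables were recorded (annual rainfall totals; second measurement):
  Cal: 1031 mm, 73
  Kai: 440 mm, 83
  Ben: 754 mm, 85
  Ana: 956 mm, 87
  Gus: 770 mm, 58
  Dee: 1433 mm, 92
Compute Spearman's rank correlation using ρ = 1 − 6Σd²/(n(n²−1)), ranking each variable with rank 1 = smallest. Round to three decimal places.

0.371

Ranks of variable 1: 5, 1, 2, 4, 3, 6
Ranks of variable 2: 2, 3, 4, 5, 1, 6
d = r₁ − r₂: 3, -2, -2, -1, 2, 0
d²: 9, 4, 4, 1, 4, 0; Σd² = 22
ρ = 1 − 6·22/(6·35) = 1 − 132/210 = 0.371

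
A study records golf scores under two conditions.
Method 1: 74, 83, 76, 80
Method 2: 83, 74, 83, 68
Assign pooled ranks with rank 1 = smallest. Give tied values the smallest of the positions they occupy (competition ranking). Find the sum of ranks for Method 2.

15

Sorted (ascending): 68, 74, 74, 76, 80, 83, 83, 83
The 2 values of 74 occupy positions 2–3 → each gets rank 2.
The 3 values of 83 occupy positions 6–8 → each gets rank 6.
Method 2 values → pooled ranks: 83→6, 74→2, 83→6, 68→1
Rank sum = 6 + 2 + 6 + 1 = 15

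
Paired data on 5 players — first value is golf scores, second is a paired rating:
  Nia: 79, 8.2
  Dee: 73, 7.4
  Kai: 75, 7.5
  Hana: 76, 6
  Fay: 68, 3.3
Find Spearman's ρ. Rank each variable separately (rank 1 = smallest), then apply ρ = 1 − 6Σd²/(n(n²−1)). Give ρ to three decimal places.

0.700

Ranks of variable 1: 5, 2, 3, 4, 1
Ranks of variable 2: 5, 3, 4, 2, 1
d = r₁ − r₂: 0, -1, -1, 2, 0
d²: 0, 1, 1, 4, 0; Σd² = 6
ρ = 1 − 6·6/(5·24) = 1 − 36/120 = 0.700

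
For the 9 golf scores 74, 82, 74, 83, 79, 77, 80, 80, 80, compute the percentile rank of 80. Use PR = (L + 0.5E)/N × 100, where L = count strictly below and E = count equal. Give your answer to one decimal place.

N = 9.
Strictly below 80: 4. Equal to 80: 3.
PR = (4 + 0.5·3)/9 × 100 = 61.1

61.1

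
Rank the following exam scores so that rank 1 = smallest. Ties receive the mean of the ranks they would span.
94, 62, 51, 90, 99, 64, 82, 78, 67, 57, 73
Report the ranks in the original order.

10, 3, 1, 9, 11, 4, 8, 7, 5, 2, 6

Sorted (ascending): 51, 57, 62, 64, 67, 73, 78, 82, 90, 94, 99
No ties — each value takes its position as its rank.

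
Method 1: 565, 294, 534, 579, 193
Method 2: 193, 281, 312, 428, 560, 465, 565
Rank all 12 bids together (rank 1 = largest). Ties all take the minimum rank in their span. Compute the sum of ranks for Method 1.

Sorted (descending): 579, 565, 565, 560, 534, 465, 428, 312, 294, 281, 193, 193
The 2 values of 565 occupy positions 2–3 → each gets rank 2.
The 2 values of 193 occupy positions 11–12 → each gets rank 11.
Method 1 values → pooled ranks: 565→2, 294→9, 534→5, 579→1, 193→11
Rank sum = 2 + 9 + 5 + 1 + 11 = 28

28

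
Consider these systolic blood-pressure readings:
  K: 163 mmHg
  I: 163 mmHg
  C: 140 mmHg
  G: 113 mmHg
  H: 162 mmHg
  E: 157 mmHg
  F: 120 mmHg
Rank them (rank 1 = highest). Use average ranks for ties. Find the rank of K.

1.5

Sorted (descending): 163, 163, 162, 157, 140, 120, 113
The 2 values of 163 occupy positions 1–2 → average rank (1+2)/2 = 1.5.
K has value 163 mmHg → rank 1.5.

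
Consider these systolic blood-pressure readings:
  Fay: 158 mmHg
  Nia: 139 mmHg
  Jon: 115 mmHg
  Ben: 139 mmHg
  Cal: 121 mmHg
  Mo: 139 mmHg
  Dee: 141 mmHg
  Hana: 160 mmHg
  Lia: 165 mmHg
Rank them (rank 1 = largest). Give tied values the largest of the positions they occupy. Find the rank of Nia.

7

Sorted (descending): 165, 160, 158, 141, 139, 139, 139, 121, 115
The 3 values of 139 occupy positions 5–7 → each gets rank 7.
Nia has value 139 mmHg → rank 7.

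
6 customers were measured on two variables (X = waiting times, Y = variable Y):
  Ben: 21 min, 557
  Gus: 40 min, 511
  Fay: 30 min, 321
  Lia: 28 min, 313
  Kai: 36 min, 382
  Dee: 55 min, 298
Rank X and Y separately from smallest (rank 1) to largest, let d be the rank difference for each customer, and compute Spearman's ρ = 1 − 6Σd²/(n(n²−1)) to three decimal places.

-0.429

Ranks of variable 1: 1, 5, 3, 2, 4, 6
Ranks of variable 2: 6, 5, 3, 2, 4, 1
d = r₁ − r₂: -5, 0, 0, 0, 0, 5
d²: 25, 0, 0, 0, 0, 25; Σd² = 50
ρ = 1 − 6·50/(6·35) = 1 − 300/210 = -0.429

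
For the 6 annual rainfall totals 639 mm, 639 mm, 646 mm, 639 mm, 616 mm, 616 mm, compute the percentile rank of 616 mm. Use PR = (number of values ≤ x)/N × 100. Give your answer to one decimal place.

N = 6.
Strictly below 616: 0. Equal to 616: 2.
PR = 2/6 × 100 = 33.3

33.3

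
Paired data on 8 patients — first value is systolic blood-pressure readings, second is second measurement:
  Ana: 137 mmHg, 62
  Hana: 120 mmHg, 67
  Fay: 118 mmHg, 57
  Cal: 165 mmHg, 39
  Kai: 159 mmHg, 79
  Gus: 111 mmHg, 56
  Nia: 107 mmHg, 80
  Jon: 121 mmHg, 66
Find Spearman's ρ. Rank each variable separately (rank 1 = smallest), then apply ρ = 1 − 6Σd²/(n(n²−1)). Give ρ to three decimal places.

Ranks of variable 1: 6, 4, 3, 8, 7, 2, 1, 5
Ranks of variable 2: 4, 6, 3, 1, 7, 2, 8, 5
d = r₁ − r₂: 2, -2, 0, 7, 0, 0, -7, 0
d²: 4, 4, 0, 49, 0, 0, 49, 0; Σd² = 106
ρ = 1 − 6·106/(8·63) = 1 − 636/504 = -0.262

-0.262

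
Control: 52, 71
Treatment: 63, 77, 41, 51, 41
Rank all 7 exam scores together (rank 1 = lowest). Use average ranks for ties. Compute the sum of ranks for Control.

Sorted (ascending): 41, 41, 51, 52, 63, 71, 77
The 2 values of 41 occupy positions 1–2 → average rank (1+2)/2 = 1.5.
Control values → pooled ranks: 52→4, 71→6
Rank sum = 4 + 6 = 10

10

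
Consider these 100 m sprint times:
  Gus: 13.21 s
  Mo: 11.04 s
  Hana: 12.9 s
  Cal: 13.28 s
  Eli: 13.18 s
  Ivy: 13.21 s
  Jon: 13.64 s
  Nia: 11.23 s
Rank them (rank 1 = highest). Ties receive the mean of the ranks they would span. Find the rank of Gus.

Sorted (descending): 13.64, 13.28, 13.21, 13.21, 13.18, 12.9, 11.23, 11.04
The 2 values of 13.21 occupy positions 3–4 → average rank (3+4)/2 = 3.5.
Gus has value 13.21 s → rank 3.5.

3.5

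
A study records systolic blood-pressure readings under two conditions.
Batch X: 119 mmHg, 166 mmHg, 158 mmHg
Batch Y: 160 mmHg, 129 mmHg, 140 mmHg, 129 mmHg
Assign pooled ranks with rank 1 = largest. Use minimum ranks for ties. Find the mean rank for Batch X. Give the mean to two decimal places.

3.67

Sorted (descending): 166, 160, 158, 140, 129, 129, 119
The 2 values of 129 occupy positions 5–6 → each gets rank 5.
Batch X values → pooled ranks: 119→7, 166→1, 158→3
Mean rank = (7 + 1 + 3) / 3 = 3.67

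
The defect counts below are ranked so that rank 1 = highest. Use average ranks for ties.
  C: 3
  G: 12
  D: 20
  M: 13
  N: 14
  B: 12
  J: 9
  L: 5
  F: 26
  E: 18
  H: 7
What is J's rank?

8

Sorted (descending): 26, 20, 18, 14, 13, 12, 12, 9, 7, 5, 3
The 2 values of 12 occupy positions 6–7 → average rank (6+7)/2 = 6.5.
J has value 9 → rank 8.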